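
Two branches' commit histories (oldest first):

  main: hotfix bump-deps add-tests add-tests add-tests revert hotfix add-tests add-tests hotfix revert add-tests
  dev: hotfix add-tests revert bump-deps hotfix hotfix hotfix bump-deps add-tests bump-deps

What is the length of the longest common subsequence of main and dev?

6

One common subsequence of length 6: hotfix (main #1, dev #1) → add-tests (main #5, dev #2) → revert (main #6, dev #3) → hotfix (main #7, dev #6) → hotfix (main #10, dev #7) → add-tests (main #12, dev #9). The LCS DP gives dp[12][10] = 6, so this is optimal.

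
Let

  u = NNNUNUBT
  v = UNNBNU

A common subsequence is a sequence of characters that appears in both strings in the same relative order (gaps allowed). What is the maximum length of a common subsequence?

Taking N [1,2], then N [2,3], then N [5,5], then U [6,6] gives a common subsequence of length 4. The LCS DP gives dp[8][6] = 4, so this is optimal.

4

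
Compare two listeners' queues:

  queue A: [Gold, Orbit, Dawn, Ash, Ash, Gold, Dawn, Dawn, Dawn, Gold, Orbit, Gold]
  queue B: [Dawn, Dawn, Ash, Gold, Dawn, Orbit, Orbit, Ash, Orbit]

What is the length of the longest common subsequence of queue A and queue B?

Match Dawn [3,2], Ash [5,3], Gold [6,4], Dawn [7,5], Orbit [11,9] — 5 songs in the same relative order in both, and the DP table's final entry dp[12][9] is also 5, so no common subsequence is longer.

5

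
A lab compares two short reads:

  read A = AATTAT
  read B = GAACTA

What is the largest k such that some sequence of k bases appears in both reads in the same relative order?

One common subsequence of length 4: A [1,2] → A [2,3] → T [4,5] → A [5,6], and the DP table's final entry dp[6][6] is also 4, so no common subsequence is longer.

4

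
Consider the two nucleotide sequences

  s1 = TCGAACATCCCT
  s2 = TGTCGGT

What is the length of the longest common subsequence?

5

Let dp[i][j] be the LCS length of the first i bases of s1 and the first j bases of s2. dp[i][j] = dp[i-1][j-1]+1 when the i-th and j-th bases match, else max(dp[i-1][j], dp[i][j-1]).
    ·  T  G  T  C  G  G  T
 ·  0  0  0  0  0  0  0  0
 T  0  1  1  1  1  1  1  1
 C  0  1  1  1  2  2  2  2
 G  0  1  2  2  2  3  3  3
 A  0  1  2  2  2  3  3  3
 A  0  1  2  2  2  3  3  3
 C  0  1  2  2  3  3  3  3
 A  0  1  2  2  3  3  3  3
 T  0  1  2  3  3  3  3  4
 C  0  1  2  3  4  4  4  4
 C  0  1  2  3  4  4  4  4
 C  0  1  2  3  4  4  4  4
 T  0  1  2  3  4  4  4  5
dp[12][7] = 5. One LCS (by backtracking along matches): TGTCT.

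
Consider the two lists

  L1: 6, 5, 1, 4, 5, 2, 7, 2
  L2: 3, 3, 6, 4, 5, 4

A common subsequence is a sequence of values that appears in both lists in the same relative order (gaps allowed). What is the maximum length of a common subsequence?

Let dp[i][j] be the LCS length of the first i values of L1 and the first j values of L2. dp[i][j] = dp[i-1][j-1]+1 when the i-th and j-th values match, else max(dp[i-1][j], dp[i][j-1]).
    ·  3  3  6  4  5  4
 ·  0  0  0  0  0  0  0
 6  0  0  0  1  1  1  1
 5  0  0  0  1  1  2  2
 1  0  0  0  1  1  2  2
 4  0  0  0  1  2  2  3
 5  0  0  0  1  2  3  3
 2  0  0  0  1  2  3  3
 7  0  0  0  1  2  3  3
 2  0  0  0  1  2  3  3
dp[8][6] = 3. One LCS (by backtracking along matches): 6, 5, 4.

3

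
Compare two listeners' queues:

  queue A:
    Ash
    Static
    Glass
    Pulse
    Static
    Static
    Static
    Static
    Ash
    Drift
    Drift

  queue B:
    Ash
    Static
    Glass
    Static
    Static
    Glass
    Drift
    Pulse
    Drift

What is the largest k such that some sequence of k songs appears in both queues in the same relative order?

Taking Ash at queue A[1]=queue B[1]; then Static at queue A[2]=queue B[2]; then Glass at queue A[3]=queue B[3]; then Static at queue A[5]=queue B[4]; then Static at queue A[6]=queue B[5]; then Drift at queue A[10]=queue B[7]; then Drift at queue A[11]=queue B[9] gives a common subsequence of length 7. The LCS DP gives dp[11][9] = 7, so this is optimal.

7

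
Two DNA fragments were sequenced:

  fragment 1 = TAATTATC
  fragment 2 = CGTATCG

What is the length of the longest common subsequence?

4

Taking T (fragment 1 #5, fragment 2 #3); then A (fragment 1 #6, fragment 2 #4); then T (fragment 1 #7, fragment 2 #5); then C (fragment 1 #8, fragment 2 #6) gives a common subsequence of length 4, and the DP table's final entry dp[8][7] is also 4, so no common subsequence is longer.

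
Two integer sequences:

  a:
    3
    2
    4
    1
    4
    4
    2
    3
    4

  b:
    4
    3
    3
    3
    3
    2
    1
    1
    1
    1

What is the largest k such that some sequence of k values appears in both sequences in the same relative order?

3

Let dp[i][j] be the LCS length of the first i values of a and the first j values of b. dp[i][j] = dp[i-1][j-1]+1 when the i-th and j-th values match, else max(dp[i-1][j], dp[i][j-1]).
    ·  4  3  3  3  3  2  1  1  1  1
 ·  0  0  0  0  0  0  0  0  0  0  0
 3  0  0  1  1  1  1  1  1  1  1  1
 2  0  0  1  1  1  1  2  2  2  2  2
 4  0  1  1  1  1  1  2  2  2  2  2
 1  0  1  1  1  1  1  2  3  3  3  3
 4  0  1  1  1  1  1  2  3  3  3  3
 4  0  1  1  1  1  1  2  3  3  3  3
 2  0  1  1  1  1  1  2  3  3  3  3
 3  0  1  2  2  2  2  2  3  3  3  3
 4  0  1  2  2  2  2  2  3  3  3  3
dp[9][10] = 3. One LCS (by backtracking along matches): 3, 2, 1.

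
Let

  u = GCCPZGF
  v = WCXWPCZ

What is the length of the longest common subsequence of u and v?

3

One common subsequence of length 3: C at u[2]=v[2], then C at u[3]=v[6], then Z at u[5]=v[7]. Since dp[7][7] = 3, nothing longer is possible.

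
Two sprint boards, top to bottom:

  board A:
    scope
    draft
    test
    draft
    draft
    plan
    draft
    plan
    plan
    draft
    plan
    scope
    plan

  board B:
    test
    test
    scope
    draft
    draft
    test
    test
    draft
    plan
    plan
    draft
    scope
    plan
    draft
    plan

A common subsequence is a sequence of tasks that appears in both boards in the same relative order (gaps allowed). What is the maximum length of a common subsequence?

Taking scope (board A #1, board B #3) → draft (board A #2, board B #5) → test (board A #3, board B #7) → draft (board A #4, board B #8) → plan (board A #6, board B #10) → draft (board A #7, board B #11) → plan (board A #9, board B #13) → draft (board A #10, board B #14) → plan (board A #13, board B #15) gives a common subsequence of length 9. The LCS DP gives dp[13][15] = 9, so this is optimal.

9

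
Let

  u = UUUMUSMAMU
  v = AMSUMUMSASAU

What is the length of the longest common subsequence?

Let dp[i][j] be the LCS length of the first i characters of u and the first j characters of v. dp[i][j] = dp[i-1][j-1]+1 when the i-th and j-th characters match, else max(dp[i-1][j], dp[i][j-1]).
    ·  A  M  S  U  M  U  M  S  A  S  A  U
 ·  0  0  0  0  0  0  0  0  0  0  0  0  0
 U  0  0  0  0  1  1  1  1  1  1  1  1  1
 U  0  0  0  0  1  1  2  2  2  2  2  2  2
 U  0  0  0  0  1  1  2  2  2  2  2  2  3
 M  0  0  1  1  1  2  2  3  3  3  3  3  3
 U  0  0  1  1  2  2  3  3  3  3  3  3  4
 S  0  0  1  2  2  2  3  3  4  4  4  4  4
 M  0  0  1  2  2  3  3  4  4  4  4  4  4
 A  0  1  1  2  2  3  3  4  4  5  5  5  5
 M  0  1  2  2  2  3  3  4  4  5  5  5  5
 U  0  1  2  2  3  3  4  4  4  5  5  5  6
dp[10][12] = 6. One LCS (by backtracking along matches): UUMSAU.

6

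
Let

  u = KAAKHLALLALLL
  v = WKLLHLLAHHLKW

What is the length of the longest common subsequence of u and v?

One common subsequence of length 6: K [1,2], H [5,5], L [8,6], L [9,7], A [10,8], L [11,11]. The LCS DP gives dp[13][13] = 6, so this is optimal.

6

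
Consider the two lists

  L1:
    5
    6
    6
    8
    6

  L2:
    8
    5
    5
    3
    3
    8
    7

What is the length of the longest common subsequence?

2

Pick 5 at L1[1]=L2[3]; then 8 at L1[4]=L2[6]; all 2 values appear in both, in order, and the DP table's final entry dp[5][7] is also 2, so no common subsequence is longer.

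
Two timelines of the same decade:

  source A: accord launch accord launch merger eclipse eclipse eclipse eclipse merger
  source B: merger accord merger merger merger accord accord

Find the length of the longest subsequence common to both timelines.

3

Pick accord at source A[1]=source B[2], then merger at source A[5]=source B[4], then merger at source A[10]=source B[5]; all 3 events appear in both, in order. dp[10][7] = 3 confirms this is the maximum.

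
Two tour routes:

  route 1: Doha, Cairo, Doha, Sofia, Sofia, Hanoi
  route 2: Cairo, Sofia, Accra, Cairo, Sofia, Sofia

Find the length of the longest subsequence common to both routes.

One common subsequence of length 3: Cairo at route 1[2]=route 2[4] → Sofia at route 1[4]=route 2[5] → Sofia at route 1[5]=route 2[6]. Since dp[6][6] = 3, nothing longer is possible.

3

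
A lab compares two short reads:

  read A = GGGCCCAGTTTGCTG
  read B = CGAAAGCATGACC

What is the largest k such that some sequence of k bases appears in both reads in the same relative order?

Pick G (read A #1, read B #2) → G (read A #3, read B #6) → C (read A #6, read B #7) → A (read A #7, read B #8) → T (read A #11, read B #9) → G (read A #12, read B #10) → C (read A #13, read B #13); all 7 bases appear in both, in order. The LCS DP gives dp[15][13] = 7, so this is optimal.

7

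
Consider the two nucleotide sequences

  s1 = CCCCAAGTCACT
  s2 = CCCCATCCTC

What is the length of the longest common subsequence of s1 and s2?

9

Let dp[i][j] be the LCS length of the first i bases of s1 and the first j bases of s2. dp[i][j] = dp[i-1][j-1]+1 when the i-th and j-th bases match, else max(dp[i-1][j], dp[i][j-1]).
    ·  C  C  C  C  A  T  C  C  T  C
 ·  0  0  0  0  0  0  0  0  0  0  0
 C  0  1  1  1  1  1  1  1  1  1  1
 C  0  1  2  2  2  2  2  2  2  2  2
 C  0  1  2  3  3  3  3  3  3  3  3
 C  0  1  2  3  4  4  4  4  4  4  4
 A  0  1  2  3  4  5  5  5  5  5  5
 A  0  1  2  3  4  5  5  5  5  5  5
 G  0  1  2  3  4  5  5  5  5  5  5
 T  0  1  2  3  4  5  6  6  6  6  6
 C  0  1  2  3  4  5  6  7  7  7  7
 A  0  1  2  3  4  5  6  7  7  7  7
 C  0  1  2  3  4  5  6  7  8  8  8
 T  0  1  2  3  4  5  6  7  8  9  9
dp[12][10] = 9. One LCS (by backtracking along matches): CCCCATCCT.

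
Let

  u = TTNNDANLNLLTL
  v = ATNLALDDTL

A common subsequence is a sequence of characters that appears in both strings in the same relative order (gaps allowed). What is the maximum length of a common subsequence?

6

Let dp[i][j] be the LCS length of the first i characters of u and the first j characters of v. dp[i][j] = dp[i-1][j-1]+1 when the i-th and j-th characters match, else max(dp[i-1][j], dp[i][j-1]).
    ·  A  T  N  L  A  L  D  D  T  L
 ·  0  0  0  0  0  0  0  0  0  0  0
 T  0  0  1  1  1  1  1  1  1  1  1
 T  0  0  1  1  1  1  1  1  1  2  2
 N  0  0  1  2  2  2  2  2  2  2  2
 N  0  0  1  2  2  2  2  2  2  2  2
 D  0  0  1  2  2  2  2  3  3  3  3
 A  0  1  1  2  2  3  3  3  3  3  3
 N  0  1  1  2  2  3  3  3  3  3  3
 L  0  1  1  2  3  3  4  4  4  4  4
 N  0  1  1  2  3  3  4  4  4  4  4
 L  0  1  1  2  3  3  4  4  4  4  5
 L  0  1  1  2  3  3  4  4  4  4  5
 T  0  1  2  2  3  3  4  4  4  5  5
 L  0  1  2  2  3  3  4  4  4  5  6
dp[13][10] = 6. One LCS (by backtracking along matches): TNALTL.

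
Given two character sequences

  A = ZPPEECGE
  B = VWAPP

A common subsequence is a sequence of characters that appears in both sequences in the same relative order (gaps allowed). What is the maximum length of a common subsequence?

Match P [2,4]; then P [3,5] — 2 characters in the same relative order in both. The LCS DP gives dp[8][5] = 2, so this is optimal.

2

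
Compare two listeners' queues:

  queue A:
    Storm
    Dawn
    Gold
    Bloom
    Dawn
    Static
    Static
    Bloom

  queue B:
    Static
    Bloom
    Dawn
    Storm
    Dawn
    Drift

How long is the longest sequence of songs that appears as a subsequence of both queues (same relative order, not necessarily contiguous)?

2

Pick Storm (queue A #1, queue B #4); then Dawn (queue A #2, queue B #5); all 2 songs appear in both, in order, and the DP table's final entry dp[8][6] is also 2, so no common subsequence is longer.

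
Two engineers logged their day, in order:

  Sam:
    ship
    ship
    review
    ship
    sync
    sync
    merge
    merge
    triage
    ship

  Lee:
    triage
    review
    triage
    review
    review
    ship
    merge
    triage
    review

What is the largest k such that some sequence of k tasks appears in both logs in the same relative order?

Match review (Sam #3, Lee #5) → ship (Sam #4, Lee #6) → merge (Sam #8, Lee #7) → triage (Sam #9, Lee #8) — 4 tasks in the same relative order in both. The LCS DP gives dp[10][9] = 4, so this is optimal.

4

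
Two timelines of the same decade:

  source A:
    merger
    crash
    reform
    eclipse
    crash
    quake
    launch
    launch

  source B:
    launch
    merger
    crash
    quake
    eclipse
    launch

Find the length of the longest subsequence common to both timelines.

4

Taking merger [1,2]; then crash [2,3]; then eclipse [4,5]; then launch [8,6] gives a common subsequence of length 4. Since dp[8][6] = 4, nothing longer is possible.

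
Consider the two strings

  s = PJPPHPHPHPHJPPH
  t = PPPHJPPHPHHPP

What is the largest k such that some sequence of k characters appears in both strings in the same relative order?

11

One common subsequence of length 11: P at s[1]=t[1]; then P at s[3]=t[2]; then P at s[4]=t[3]; then H at s[5]=t[4]; then P at s[6]=t[7]; then H at s[7]=t[8]; then P at s[8]=t[9]; then H at s[9]=t[10]; then H at s[11]=t[11]; then P at s[13]=t[12]; then P at s[14]=t[13]. dp[15][13] = 11 confirms this is the maximum.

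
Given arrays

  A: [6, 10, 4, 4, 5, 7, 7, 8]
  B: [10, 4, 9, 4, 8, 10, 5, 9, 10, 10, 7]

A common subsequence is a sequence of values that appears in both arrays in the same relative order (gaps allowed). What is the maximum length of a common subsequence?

One common subsequence of length 5: 10 [2,1], then 4 [3,2], then 4 [4,4], then 5 [5,7], then 7 [7,11]. The LCS DP gives dp[8][11] = 5, so this is optimal.

5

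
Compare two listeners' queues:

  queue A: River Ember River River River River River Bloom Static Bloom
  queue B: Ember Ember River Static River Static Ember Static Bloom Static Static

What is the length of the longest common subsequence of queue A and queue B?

One common subsequence of length 5: Ember [2,2]; then River [3,3]; then River [4,5]; then Bloom [8,9]; then Static [9,11]. dp[10][11] = 5 confirms this is the maximum.

5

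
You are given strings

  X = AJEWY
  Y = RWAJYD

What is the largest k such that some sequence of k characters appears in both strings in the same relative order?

Let dp[i][j] be the LCS length of the first i characters of X and the first j characters of Y. dp[i][j] = dp[i-1][j-1]+1 when the i-th and j-th characters match, else max(dp[i-1][j], dp[i][j-1]).
    ·  R  W  A  J  Y  D
 ·  0  0  0  0  0  0  0
 A  0  0  0  1  1  1  1
 J  0  0  0  1  2  2  2
 E  0  0  0  1  2  2  2
 W  0  0  1  1  2  2  2
 Y  0  0  1  1  2  3  3
dp[5][6] = 3. One LCS (by backtracking along matches): AJY.

3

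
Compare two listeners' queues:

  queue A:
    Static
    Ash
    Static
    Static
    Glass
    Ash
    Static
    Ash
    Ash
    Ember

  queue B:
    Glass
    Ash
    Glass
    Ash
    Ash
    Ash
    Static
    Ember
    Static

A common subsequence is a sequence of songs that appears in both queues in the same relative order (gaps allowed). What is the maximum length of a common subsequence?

6

Taking Ash at queue A[2]=queue B[2] → Glass at queue A[5]=queue B[3] → Ash at queue A[6]=queue B[4] → Ash at queue A[8]=queue B[5] → Ash at queue A[9]=queue B[6] → Ember at queue A[10]=queue B[8] gives a common subsequence of length 6. dp[10][9] = 6 confirms this is the maximum.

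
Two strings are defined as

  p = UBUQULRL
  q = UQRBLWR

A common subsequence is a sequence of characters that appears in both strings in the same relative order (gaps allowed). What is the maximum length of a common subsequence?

Pick U [1,1]; then B [2,4]; then L [6,5]; then R [7,7]; all 4 characters appear in both, in order. The LCS DP gives dp[8][7] = 4, so this is optimal.

4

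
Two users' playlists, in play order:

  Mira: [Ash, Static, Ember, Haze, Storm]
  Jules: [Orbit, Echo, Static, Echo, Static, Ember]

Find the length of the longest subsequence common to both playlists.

2

One common subsequence of length 2: Static at Mira[2]=Jules[5], Ember at Mira[3]=Jules[6]. Since dp[5][6] = 2, nothing longer is possible.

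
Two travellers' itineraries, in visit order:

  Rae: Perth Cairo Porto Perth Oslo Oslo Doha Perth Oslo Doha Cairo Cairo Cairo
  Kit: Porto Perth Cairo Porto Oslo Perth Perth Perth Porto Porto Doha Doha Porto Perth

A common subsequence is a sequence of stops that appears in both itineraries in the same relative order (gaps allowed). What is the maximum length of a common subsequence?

One common subsequence of length 6: Perth at Rae[1]=Kit[2] → Cairo at Rae[2]=Kit[3] → Porto at Rae[3]=Kit[4] → Perth at Rae[4]=Kit[8] → Doha at Rae[7]=Kit[12] → Perth at Rae[8]=Kit[14]. The LCS DP gives dp[13][14] = 6, so this is optimal.

6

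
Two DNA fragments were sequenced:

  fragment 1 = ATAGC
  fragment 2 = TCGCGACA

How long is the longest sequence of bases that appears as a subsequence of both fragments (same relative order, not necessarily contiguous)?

3

Pick T (fragment 1 #2, fragment 2 #1); then A (fragment 1 #3, fragment 2 #6); then C (fragment 1 #5, fragment 2 #7); all 3 bases appear in both, in order. The LCS DP gives dp[5][8] = 3, so this is optimal.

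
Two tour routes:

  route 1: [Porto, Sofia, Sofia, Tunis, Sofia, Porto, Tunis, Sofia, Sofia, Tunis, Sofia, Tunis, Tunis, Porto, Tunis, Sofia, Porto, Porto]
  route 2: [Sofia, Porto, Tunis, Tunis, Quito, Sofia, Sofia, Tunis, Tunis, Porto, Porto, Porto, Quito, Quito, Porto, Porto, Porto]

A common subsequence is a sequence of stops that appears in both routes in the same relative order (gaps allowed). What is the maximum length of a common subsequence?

One common subsequence of length 10: Porto (route 1 #1, route 2 #2) → Tunis (route 1 #4, route 2 #3) → Tunis (route 1 #7, route 2 #4) → Sofia (route 1 #8, route 2 #6) → Sofia (route 1 #9, route 2 #7) → Tunis (route 1 #10, route 2 #8) → Tunis (route 1 #12, route 2 #9) → Porto (route 1 #14, route 2 #15) → Porto (route 1 #17, route 2 #16) → Porto (route 1 #18, route 2 #17). Since dp[18][17] = 10, nothing longer is possible.

10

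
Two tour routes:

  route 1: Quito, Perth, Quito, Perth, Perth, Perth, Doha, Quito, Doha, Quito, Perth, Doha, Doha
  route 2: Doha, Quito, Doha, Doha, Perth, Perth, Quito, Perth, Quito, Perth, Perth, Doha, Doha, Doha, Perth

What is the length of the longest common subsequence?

Match Quito (route 1 #1, route 2 #2) → Perth (route 1 #2, route 2 #6) → Quito (route 1 #3, route 2 #7) → Perth (route 1 #4, route 2 #8) → Perth (route 1 #5, route 2 #10) → Perth (route 1 #6, route 2 #11) → Doha (route 1 #7, route 2 #13) → Doha (route 1 #9, route 2 #14) → Perth (route 1 #11, route 2 #15) — 9 stops in the same relative order in both. Since dp[13][15] = 9, nothing longer is possible.

9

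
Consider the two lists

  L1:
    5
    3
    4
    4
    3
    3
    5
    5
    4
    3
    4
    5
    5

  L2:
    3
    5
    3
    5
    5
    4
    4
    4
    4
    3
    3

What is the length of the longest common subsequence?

One common subsequence of length 6: 5 [1,2], 3 [2,3], 4 [3,8], 4 [4,9], 3 [6,10], 3 [10,11], and the DP table's final entry dp[13][11] is also 6, so no common subsequence is longer.

6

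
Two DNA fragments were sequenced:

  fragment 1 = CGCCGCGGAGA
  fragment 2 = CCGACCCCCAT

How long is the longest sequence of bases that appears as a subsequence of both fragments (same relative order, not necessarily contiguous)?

Match C (fragment 1 #1, fragment 2 #2), G (fragment 1 #2, fragment 2 #3), C (fragment 1 #3, fragment 2 #7), C (fragment 1 #4, fragment 2 #8), C (fragment 1 #6, fragment 2 #9), A (fragment 1 #9, fragment 2 #10) — 6 bases in the same relative order in both. Since dp[11][11] = 6, nothing longer is possible.

6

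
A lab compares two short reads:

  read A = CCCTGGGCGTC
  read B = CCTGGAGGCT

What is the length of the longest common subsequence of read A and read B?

8

Pick C (read A #2, read B #1); then C (read A #3, read B #2); then T (read A #4, read B #3); then G (read A #5, read B #5); then G (read A #6, read B #7); then G (read A #7, read B #8); then C (read A #8, read B #9); then T (read A #10, read B #10); all 8 bases appear in both, in order. The LCS DP gives dp[11][10] = 8, so this is optimal.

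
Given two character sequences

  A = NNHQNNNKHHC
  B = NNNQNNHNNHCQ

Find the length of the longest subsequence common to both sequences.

Match N at A[1]=B[2], then N at A[2]=B[3], then Q at A[4]=B[4], then N at A[5]=B[6], then N at A[6]=B[8], then N at A[7]=B[9], then H at A[10]=B[10], then C at A[11]=B[11] — 8 characters in the same relative order in both. Since dp[11][12] = 8, nothing longer is possible.

8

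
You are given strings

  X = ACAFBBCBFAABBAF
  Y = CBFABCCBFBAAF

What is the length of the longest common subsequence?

9

Match C (X #2, Y #1); then A (X #3, Y #4); then B (X #5, Y #5); then C (X #7, Y #7); then B (X #8, Y #8); then F (X #9, Y #9); then A (X #11, Y #11); then A (X #14, Y #12); then F (X #15, Y #13) — 9 characters in the same relative order in both. Since dp[15][13] = 9, nothing longer is possible.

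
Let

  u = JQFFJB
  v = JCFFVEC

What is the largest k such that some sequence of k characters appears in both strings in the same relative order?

One common subsequence of length 3: J at u[1]=v[1] → F at u[3]=v[3] → F at u[4]=v[4], and the DP table's final entry dp[6][7] is also 3, so no common subsequence is longer.

3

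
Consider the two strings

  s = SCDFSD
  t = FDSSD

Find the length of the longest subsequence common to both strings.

3

Let dp[i][j] be the LCS length of the first i characters of s and the first j characters of t. dp[i][j] = dp[i-1][j-1]+1 when the i-th and j-th characters match, else max(dp[i-1][j], dp[i][j-1]).
    ·  F  D  S  S  D
 ·  0  0  0  0  0  0
 S  0  0  0  1  1  1
 C  0  0  0  1  1  1
 D  0  0  1  1  1  2
 F  0  1  1  1  1  2
 S  0  1  1  2  2  2
 D  0  1  2  2  2  3
dp[6][5] = 3. One LCS (by backtracking along matches): SSD.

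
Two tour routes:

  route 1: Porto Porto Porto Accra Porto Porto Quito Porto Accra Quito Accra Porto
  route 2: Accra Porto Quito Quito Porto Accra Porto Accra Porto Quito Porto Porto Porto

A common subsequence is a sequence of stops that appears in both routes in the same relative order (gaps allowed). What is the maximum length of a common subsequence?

Pick Porto [1,2], then Porto [2,5], then Porto [3,7], then Accra [4,8], then Porto [5,9], then Porto [6,11], then Porto [8,12], then Porto [12,13]; all 8 stops appear in both, in order. The LCS DP gives dp[12][13] = 8, so this is optimal.

8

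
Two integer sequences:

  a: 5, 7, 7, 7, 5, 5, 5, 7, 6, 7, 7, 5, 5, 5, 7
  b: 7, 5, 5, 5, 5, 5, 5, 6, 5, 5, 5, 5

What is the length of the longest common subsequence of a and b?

8

Taking 5 at a[1]=b[4], then 5 at a[5]=b[5], then 5 at a[6]=b[6], then 5 at a[7]=b[7], then 6 at a[9]=b[8], then 5 at a[12]=b[10], then 5 at a[13]=b[11], then 5 at a[14]=b[12] gives a common subsequence of length 8, and the DP table's final entry dp[15][12] is also 8, so no common subsequence is longer.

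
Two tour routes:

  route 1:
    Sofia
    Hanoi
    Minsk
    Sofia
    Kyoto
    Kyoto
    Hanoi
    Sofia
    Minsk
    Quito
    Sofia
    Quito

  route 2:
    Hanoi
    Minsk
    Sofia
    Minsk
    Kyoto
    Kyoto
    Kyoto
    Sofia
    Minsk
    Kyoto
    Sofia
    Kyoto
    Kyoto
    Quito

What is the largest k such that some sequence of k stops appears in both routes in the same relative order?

9

One common subsequence of length 9: Hanoi [2,1], then Minsk [3,2], then Sofia [4,3], then Kyoto [5,6], then Kyoto [6,7], then Sofia [8,8], then Minsk [9,9], then Sofia [11,11], then Quito [12,14]. The LCS DP gives dp[12][14] = 9, so this is optimal.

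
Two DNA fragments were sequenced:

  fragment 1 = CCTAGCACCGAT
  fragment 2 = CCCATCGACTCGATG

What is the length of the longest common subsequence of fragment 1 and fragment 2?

Taking C [1,2]; then C [2,3]; then T [3,5]; then G [5,7]; then A [7,8]; then C [8,9]; then C [9,11]; then G [10,12]; then A [11,13]; then T [12,14] gives a common subsequence of length 10. Since dp[12][15] = 10, nothing longer is possible.

10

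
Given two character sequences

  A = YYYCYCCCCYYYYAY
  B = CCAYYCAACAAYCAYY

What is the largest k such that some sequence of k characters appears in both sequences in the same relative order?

Taking Y at A[1]=B[4]; then Y at A[2]=B[5]; then C at A[4]=B[9]; then Y at A[5]=B[12]; then C at A[6]=B[13]; then Y at A[13]=B[15]; then Y at A[15]=B[16] gives a common subsequence of length 7, and the DP table's final entry dp[15][16] is also 7, so no common subsequence is longer.

7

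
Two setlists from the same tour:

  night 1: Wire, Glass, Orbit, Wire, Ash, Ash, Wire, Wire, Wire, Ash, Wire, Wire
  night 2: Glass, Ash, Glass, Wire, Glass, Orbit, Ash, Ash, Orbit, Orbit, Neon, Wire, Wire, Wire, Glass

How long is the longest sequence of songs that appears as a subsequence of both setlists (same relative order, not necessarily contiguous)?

8

Match Wire (night 1 #1, night 2 #4), Glass (night 1 #2, night 2 #5), Orbit (night 1 #3, night 2 #6), Ash (night 1 #5, night 2 #7), Ash (night 1 #6, night 2 #8), Wire (night 1 #7, night 2 #12), Wire (night 1 #8, night 2 #13), Wire (night 1 #9, night 2 #14) — 8 songs in the same relative order in both. The LCS DP gives dp[12][15] = 8, so this is optimal.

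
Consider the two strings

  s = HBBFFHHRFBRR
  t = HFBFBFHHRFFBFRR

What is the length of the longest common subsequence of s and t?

11

Pick H at s[1]=t[1], then B at s[2]=t[3], then B at s[3]=t[5], then F at s[5]=t[6], then H at s[6]=t[7], then H at s[7]=t[8], then R at s[8]=t[9], then F at s[9]=t[11], then B at s[10]=t[12], then R at s[11]=t[14], then R at s[12]=t[15]; all 11 characters appear in both, in order. Since dp[12][15] = 11, nothing longer is possible.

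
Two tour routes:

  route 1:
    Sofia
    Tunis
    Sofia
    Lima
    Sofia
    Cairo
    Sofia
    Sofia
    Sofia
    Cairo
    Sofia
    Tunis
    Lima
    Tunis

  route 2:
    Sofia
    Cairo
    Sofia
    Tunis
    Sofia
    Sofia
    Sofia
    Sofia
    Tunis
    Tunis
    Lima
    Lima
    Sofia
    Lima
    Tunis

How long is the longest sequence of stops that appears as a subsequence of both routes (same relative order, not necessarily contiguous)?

Pick Sofia [1,3], Tunis [2,4], Sofia [3,5], Sofia [5,6], Sofia [7,7], Sofia [8,8], Sofia [11,13], Lima [13,14], Tunis [14,15]; all 9 stops appear in both, in order. Since dp[14][15] = 9, nothing longer is possible.

9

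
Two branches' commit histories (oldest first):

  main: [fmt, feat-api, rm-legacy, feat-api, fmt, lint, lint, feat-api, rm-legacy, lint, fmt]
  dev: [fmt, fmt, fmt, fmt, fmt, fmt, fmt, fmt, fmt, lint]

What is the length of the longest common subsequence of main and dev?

Match fmt [1,8] → fmt [5,9] → lint [10,10] — 3 commits in the same relative order in both. dp[11][10] = 3 confirms this is the maximum.

3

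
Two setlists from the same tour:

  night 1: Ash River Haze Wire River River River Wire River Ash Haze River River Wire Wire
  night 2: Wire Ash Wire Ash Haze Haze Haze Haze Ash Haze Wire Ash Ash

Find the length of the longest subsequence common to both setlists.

5

Match Ash [1,4] → Haze [3,8] → Ash [10,9] → Haze [11,10] → Wire [14,11] — 5 songs in the same relative order in both. The LCS DP gives dp[15][13] = 5, so this is optimal.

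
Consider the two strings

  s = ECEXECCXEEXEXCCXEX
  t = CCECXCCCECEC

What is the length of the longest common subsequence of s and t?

Taking E [1,3], C [2,4], X [4,5], C [6,7], C [7,8], E [9,9], E [12,11], C [15,12] gives a common subsequence of length 8. Since dp[18][12] = 8, nothing longer is possible.

8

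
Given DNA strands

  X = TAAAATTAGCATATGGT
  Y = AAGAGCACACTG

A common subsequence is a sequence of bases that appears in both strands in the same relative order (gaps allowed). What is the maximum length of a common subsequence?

Match A (X #2, Y #1), then A (X #3, Y #2), then A (X #8, Y #4), then G (X #9, Y #5), then C (X #10, Y #6), then A (X #11, Y #7), then A (X #13, Y #9), then T (X #14, Y #11), then G (X #16, Y #12) — 9 bases in the same relative order in both. dp[17][12] = 9 confirms this is the maximum.

9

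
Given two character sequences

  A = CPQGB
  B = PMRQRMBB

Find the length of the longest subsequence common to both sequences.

3

Pick P (A #2, B #1), Q (A #3, B #4), B (A #5, B #8); all 3 characters appear in both, in order. The LCS DP gives dp[5][8] = 3, so this is optimal.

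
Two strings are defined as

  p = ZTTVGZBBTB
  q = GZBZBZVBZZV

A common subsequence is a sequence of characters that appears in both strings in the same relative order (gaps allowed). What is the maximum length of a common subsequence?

5

One common subsequence of length 5: G at p[5]=q[1]; then Z at p[6]=q[2]; then B at p[7]=q[3]; then B at p[8]=q[5]; then B at p[10]=q[8], and the DP table's final entry dp[10][11] is also 5, so no common subsequence is longer.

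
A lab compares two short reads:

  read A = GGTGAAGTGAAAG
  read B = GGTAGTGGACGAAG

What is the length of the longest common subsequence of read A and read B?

11

Taking G [1,1] → G [2,2] → T [3,3] → A [6,4] → G [7,5] → T [8,6] → G [9,8] → A [10,9] → A [11,12] → A [12,13] → G [13,14] gives a common subsequence of length 11. Since dp[13][14] = 11, nothing longer is possible.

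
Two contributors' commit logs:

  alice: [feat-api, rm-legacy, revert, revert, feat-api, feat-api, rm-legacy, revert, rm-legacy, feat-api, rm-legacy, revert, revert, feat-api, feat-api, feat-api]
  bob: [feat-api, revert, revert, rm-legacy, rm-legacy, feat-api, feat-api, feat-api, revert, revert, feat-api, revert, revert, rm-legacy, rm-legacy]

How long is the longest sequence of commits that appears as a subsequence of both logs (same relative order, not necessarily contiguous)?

Taking feat-api [1,1] → revert [3,2] → revert [4,3] → feat-api [5,7] → feat-api [6,8] → revert [8,10] → feat-api [10,11] → revert [12,12] → revert [13,13] gives a common subsequence of length 9, and the DP table's final entry dp[16][15] is also 9, so no common subsequence is longer.

9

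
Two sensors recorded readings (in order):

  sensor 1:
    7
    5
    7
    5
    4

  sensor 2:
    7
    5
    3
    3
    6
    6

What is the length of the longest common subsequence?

One common subsequence of length 2: 7 (sensor 1 #1, sensor 2 #1), 5 (sensor 1 #2, sensor 2 #2). The LCS DP gives dp[5][6] = 2, so this is optimal.

2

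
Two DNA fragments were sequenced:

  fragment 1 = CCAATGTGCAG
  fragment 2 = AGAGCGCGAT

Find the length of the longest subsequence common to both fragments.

6

Let dp[i][j] be the LCS length of the first i bases of fragment 1 and the first j bases of fragment 2. dp[i][j] = dp[i-1][j-1]+1 when the i-th and j-th bases match, else max(dp[i-1][j], dp[i][j-1]).
    ·  A  G  A  G  C  G  C  G  A  T
 ·  0  0  0  0  0  0  0  0  0  0  0
 C  0  0  0  0  0  1  1  1  1  1  1
 C  0  0  0  0  0  1  1  2  2  2  2
 A  0  1  1  1  1  1  1  2  2  3  3
 A  0  1  1  2  2  2  2  2  2  3  3
 T  0  1  1  2  2  2  2  2  2  3  4
 G  0  1  2  2  3  3  3  3  3  3  4
 T  0  1  2  2  3  3  3  3  3  3  4
 G  0  1  2  2  3  3  4  4  4  4  4
 C  0  1  2  2  3  4  4  5  5  5  5
 A  0  1  2  3  3  4  4  5  5  6  6
 G  0  1  2  3  4  4  5  5  6  6  6
dp[11][10] = 6. One LCS (by backtracking along matches): AAGGCA.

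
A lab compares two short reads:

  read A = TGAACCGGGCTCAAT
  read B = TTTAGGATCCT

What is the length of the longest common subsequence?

One common subsequence of length 7: T [1,3] → A [4,4] → G [7,5] → G [8,6] → C [10,9] → C [12,10] → T [15,11], and the DP table's final entry dp[15][11] is also 7, so no common subsequence is longer.

7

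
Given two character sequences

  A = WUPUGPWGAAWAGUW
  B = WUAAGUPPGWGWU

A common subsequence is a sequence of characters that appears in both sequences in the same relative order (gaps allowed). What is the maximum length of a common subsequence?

Pick W (A #1, B #1), U (A #2, B #6), P (A #3, B #8), G (A #5, B #9), W (A #7, B #10), G (A #8, B #11), W (A #11, B #12), U (A #14, B #13); all 8 characters appear in both, in order. The LCS DP gives dp[15][13] = 8, so this is optimal.

8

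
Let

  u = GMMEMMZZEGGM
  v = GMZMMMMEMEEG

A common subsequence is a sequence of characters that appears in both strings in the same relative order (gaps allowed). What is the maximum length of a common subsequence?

One common subsequence of length 7: G at u[1]=v[1], M at u[2]=v[6], M at u[3]=v[7], E at u[4]=v[8], M at u[5]=v[9], E at u[9]=v[11], G at u[11]=v[12]. dp[12][12] = 7 confirms this is the maximum.

7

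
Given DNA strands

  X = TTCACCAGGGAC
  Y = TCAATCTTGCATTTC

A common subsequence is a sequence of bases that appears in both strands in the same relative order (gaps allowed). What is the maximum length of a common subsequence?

7

Pick T (X #2, Y #1); then C (X #3, Y #2); then A (X #4, Y #4); then C (X #5, Y #6); then C (X #6, Y #10); then A (X #7, Y #11); then C (X #12, Y #15); all 7 bases appear in both, in order, and the DP table's final entry dp[12][15] is also 7, so no common subsequence is longer.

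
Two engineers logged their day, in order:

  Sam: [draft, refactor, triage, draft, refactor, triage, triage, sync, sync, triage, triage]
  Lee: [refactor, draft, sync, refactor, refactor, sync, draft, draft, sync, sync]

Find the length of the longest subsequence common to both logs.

Taking draft [1,2], refactor [2,5], draft [4,8], sync [8,9], sync [9,10] gives a common subsequence of length 5. The LCS DP gives dp[11][10] = 5, so this is optimal.

5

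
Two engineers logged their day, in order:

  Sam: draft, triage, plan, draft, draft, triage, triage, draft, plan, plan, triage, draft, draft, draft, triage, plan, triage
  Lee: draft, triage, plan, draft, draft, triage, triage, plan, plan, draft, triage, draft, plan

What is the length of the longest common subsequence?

12

Match draft (Sam #1, Lee #1), then triage (Sam #2, Lee #2), then plan (Sam #3, Lee #3), then draft (Sam #4, Lee #4), then draft (Sam #5, Lee #5), then triage (Sam #6, Lee #6), then triage (Sam #7, Lee #7), then plan (Sam #9, Lee #8), then plan (Sam #10, Lee #9), then triage (Sam #11, Lee #11), then draft (Sam #14, Lee #12), then plan (Sam #16, Lee #13) — 12 tasks in the same relative order in both. Since dp[17][13] = 12, nothing longer is possible.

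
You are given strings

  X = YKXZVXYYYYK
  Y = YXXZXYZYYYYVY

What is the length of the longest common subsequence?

Let dp[i][j] be the LCS length of the first i characters of X and the first j characters of Y. dp[i][j] = dp[i-1][j-1]+1 when the i-th and j-th characters match, else max(dp[i-1][j], dp[i][j-1]).
    ·  Y  X  X  Z  X  Y  Z  Y  Y  Y  Y  V  Y
 ·  0  0  0  0  0  0  0  0  0  0  0  0  0  0
 Y  0  1  1  1  1  1  1  1  1  1  1  1  1  1
 K  0  1  1  1  1  1  1  1  1  1  1  1  1  1
 X  0  1  2  2  2  2  2  2  2  2  2  2  2  2
 Z  0  1  2  2  3  3  3  3  3  3  3  3  3  3
 V  0  1  2  2  3  3  3  3  3  3  3  3  4  4
 X  0  1  2  3  3  4  4  4  4  4  4  4  4  4
 Y  0  1  2  3  3  4  5  5  5  5  5  5  5  5
 Y  0  1  2  3  3  4  5  5  6  6  6  6  6  6
 Y  0  1  2  3  3  4  5  5  6  7  7  7  7  7
 Y  0  1  2  3  3  4  5  5  6  7  8  8  8  8
 K  0  1  2  3  3  4  5  5  6  7  8  8  8  8
dp[11][13] = 8. One LCS (by backtracking along matches): YXZXYYYY.

8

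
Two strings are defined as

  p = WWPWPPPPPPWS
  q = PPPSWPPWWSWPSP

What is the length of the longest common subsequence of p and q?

7

Match P (p #3, q #1), then P (p #5, q #2), then P (p #6, q #3), then P (p #7, q #6), then P (p #8, q #7), then P (p #9, q #12), then P (p #10, q #14) — 7 characters in the same relative order in both. The LCS DP gives dp[12][14] = 7, so this is optimal.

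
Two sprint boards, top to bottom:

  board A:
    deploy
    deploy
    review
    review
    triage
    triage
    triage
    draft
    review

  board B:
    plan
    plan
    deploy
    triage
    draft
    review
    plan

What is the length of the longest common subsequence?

Match deploy [2,3]; then triage [7,4]; then draft [8,5]; then review [9,6] — 4 tasks in the same relative order in both. The LCS DP gives dp[9][7] = 4, so this is optimal.

4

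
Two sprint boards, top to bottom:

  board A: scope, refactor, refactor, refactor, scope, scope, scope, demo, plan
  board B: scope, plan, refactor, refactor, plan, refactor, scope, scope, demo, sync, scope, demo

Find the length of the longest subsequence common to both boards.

8

Taking scope at board A[1]=board B[1] → refactor at board A[2]=board B[3] → refactor at board A[3]=board B[4] → refactor at board A[4]=board B[6] → scope at board A[5]=board B[7] → scope at board A[6]=board B[8] → scope at board A[7]=board B[11] → demo at board A[8]=board B[12] gives a common subsequence of length 8. Since dp[9][12] = 8, nothing longer is possible.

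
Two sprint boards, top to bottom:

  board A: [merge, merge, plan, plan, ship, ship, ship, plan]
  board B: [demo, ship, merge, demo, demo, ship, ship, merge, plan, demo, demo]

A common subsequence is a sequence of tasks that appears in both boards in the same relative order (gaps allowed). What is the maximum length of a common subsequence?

4

Match merge at board A[1]=board B[3], ship at board A[5]=board B[6], ship at board A[6]=board B[7], plan at board A[8]=board B[9] — 4 tasks in the same relative order in both. dp[8][11] = 4 confirms this is the maximum.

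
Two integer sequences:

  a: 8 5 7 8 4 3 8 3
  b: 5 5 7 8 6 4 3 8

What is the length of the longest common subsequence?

6

Let dp[i][j] be the LCS length of the first i values of a and the first j values of b. dp[i][j] = dp[i-1][j-1]+1 when the i-th and j-th values match, else max(dp[i-1][j], dp[i][j-1]).
    ·  5  5  7  8  6  4  3  8
 ·  0  0  0  0  0  0  0  0  0
 8  0  0  0  0  1  1  1  1  1
 5  0  1  1  1  1  1  1  1  1
 7  0  1  1  2  2  2  2  2  2
 8  0  1  1  2  3  3  3  3  3
 4  0  1  1  2  3  3  4  4  4
 3  0  1  1  2  3  3  4  5  5
 8  0  1  1  2  3  3  4  5  6
 3  0  1  1  2  3  3  4  5  6
dp[8][8] = 6. One LCS (by backtracking along matches): 5, 7, 8, 4, 3, 8.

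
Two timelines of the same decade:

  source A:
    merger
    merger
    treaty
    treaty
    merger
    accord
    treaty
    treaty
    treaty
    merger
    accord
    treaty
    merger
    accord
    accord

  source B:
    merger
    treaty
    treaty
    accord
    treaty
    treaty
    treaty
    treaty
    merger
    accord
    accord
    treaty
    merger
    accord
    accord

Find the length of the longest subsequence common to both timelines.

Match merger (source A #2, source B #1), treaty (source A #3, source B #2), treaty (source A #4, source B #3), accord (source A #6, source B #4), treaty (source A #7, source B #6), treaty (source A #8, source B #7), treaty (source A #9, source B #8), merger (source A #10, source B #9), accord (source A #11, source B #11), treaty (source A #12, source B #12), merger (source A #13, source B #13), accord (source A #14, source B #14), accord (source A #15, source B #15) — 13 events in the same relative order in both. Since dp[15][15] = 13, nothing longer is possible.

13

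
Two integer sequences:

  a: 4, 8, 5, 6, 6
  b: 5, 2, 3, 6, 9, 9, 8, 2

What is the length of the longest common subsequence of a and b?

Let dp[i][j] be the LCS length of the first i values of a and the first j values of b. dp[i][j] = dp[i-1][j-1]+1 when the i-th and j-th values match, else max(dp[i-1][j], dp[i][j-1]).
    ·  5  2  3  6  9  9  8  2
 ·  0  0  0  0  0  0  0  0  0
 4  0  0  0  0  0  0  0  0  0
 8  0  0  0  0  0  0  0  1  1
 5  0  1  1  1  1  1  1  1  1
 6  0  1  1  1  2  2  2  2  2
 6  0  1  1  1  2  2  2  2  2
dp[5][8] = 2. One LCS (by backtracking along matches): 5, 6.

2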